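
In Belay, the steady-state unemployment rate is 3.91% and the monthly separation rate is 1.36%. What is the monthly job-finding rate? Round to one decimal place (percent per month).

From u* = s/(s+f): f = s·(1−u)/u.
f = 1.36 × (1 − 0.0391) / 0.0391 = 1.3068 / 0.0391 ≈ 33.4% per month.

Job-finding rate ≈ 33.4% per month.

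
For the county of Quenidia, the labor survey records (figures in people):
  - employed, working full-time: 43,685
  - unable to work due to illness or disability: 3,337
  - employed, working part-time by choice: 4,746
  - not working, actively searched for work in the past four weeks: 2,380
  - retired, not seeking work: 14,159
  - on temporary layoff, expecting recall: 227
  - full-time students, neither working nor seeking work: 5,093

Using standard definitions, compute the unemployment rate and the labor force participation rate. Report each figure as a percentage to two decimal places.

Employed = 43,685 + 4,746 = 48,431.
Unemployed = 2,380 + 227 = 2,607 (jobless and actively searching, or on temporary layoff).
Labor force = 48,431 + 2,607 = 51,038.
Not in labor force = 3,337 + 14,159 + 5,093 = 22,589 (those not working and not actively searching are outside the labor force).
Civilian working-age population = 51,038 + 22,589 = 73,627.
Unemployment rate = 2,607 / 51,038 = 5.11%.
Labor force participation rate = 51,038 / 73,627 = 69.32%.

Unemployment rate ≈ 5.11%; labor force participation rate ≈ 69.32%.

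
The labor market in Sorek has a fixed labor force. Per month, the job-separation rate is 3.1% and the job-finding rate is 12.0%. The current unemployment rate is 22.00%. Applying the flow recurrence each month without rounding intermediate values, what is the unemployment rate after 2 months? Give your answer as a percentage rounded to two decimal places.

Unemployment rate after two months ≈ 21.59%.

With a fixed labor force, u_{t+1} = u_t + s·(1−u_t) − f·u_t = u_t·(1−s−f) + s.
Here 1−s−f = 0.849 and s = 0.031.
u_1 = 0.220000 × 0.849 + 0.031 = 0.217780.
u_2 = 0.217780 × 0.849 + 0.031 = 0.215895.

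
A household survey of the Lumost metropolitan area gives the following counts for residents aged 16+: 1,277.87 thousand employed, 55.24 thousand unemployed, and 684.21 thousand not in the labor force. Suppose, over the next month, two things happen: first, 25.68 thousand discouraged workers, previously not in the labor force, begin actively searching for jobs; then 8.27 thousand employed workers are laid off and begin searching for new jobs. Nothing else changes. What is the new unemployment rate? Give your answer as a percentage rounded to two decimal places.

New unemployment rate ≈ 6.56%.

Initially, labor force = 1,277.87 + 55.24 = 1,333.11 thousand, so u = 55.24/1,333.11 = 4.14%.
After the first change, unemployed and labor force both rise by 25.68 → E = 1,277.87, U = 80.92, labor force = 1,358.79 thousand.
After the second change, employed falls and unemployed rises by 8.27; labor force unchanged → E = 1,269.60, U = 89.19, labor force = 1,358.79 thousand.
New unemployment rate = 89.19 / 1,358.79 = 6.56%.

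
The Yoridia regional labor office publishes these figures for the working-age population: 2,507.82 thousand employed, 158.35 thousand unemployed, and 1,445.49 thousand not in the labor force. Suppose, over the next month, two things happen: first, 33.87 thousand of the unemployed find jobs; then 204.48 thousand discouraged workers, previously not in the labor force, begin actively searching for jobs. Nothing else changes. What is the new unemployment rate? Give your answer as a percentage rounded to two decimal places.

New unemployment rate ≈ 11.46%.

Initially, labor force = 2,507.82 + 158.35 = 2,666.17 thousand, so u = 158.35/2,666.17 = 5.94%.
After the first change, unemployed falls and employed rises by 33.87; labor force unchanged → E = 2,541.69, U = 124.48, labor force = 2,666.17 thousand.
After the second change, unemployed and labor force both rise by 204.48 → E = 2,541.69, U = 328.96, labor force = 2,870.65 thousand.
New unemployment rate = 328.96 / 2,870.65 = 11.46%.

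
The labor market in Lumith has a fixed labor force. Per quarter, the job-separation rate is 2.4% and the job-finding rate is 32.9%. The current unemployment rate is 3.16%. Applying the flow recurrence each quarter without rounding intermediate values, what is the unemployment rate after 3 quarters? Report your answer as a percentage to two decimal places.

With a fixed labor force, u_{t+1} = u_t + s·(1−u_t) − f·u_t = u_t·(1−s−f) + s.
Here 1−s−f = 0.647 and s = 0.024.
u_1 = 0.031600 × 0.647 + 0.024 = 0.044445.
u_2 = 0.044445 × 0.647 + 0.024 = 0.052756.
u_3 = 0.052756 × 0.647 + 0.024 = 0.058133.

Unemployment rate after three quarters ≈ 5.81%.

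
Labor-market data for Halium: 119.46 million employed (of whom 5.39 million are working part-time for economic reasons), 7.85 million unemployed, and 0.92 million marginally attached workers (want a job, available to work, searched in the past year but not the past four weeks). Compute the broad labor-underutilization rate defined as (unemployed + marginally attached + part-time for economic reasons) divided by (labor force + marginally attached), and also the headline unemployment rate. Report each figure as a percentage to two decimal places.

Broad underutilization rate ≈ 11.04%; headline unemployment rate ≈ 6.17%.

Labor force = 119.46 + 7.85 = 127.31 million.
Numerator = 7.85 + 0.92 + 5.39 = 14.16 million.
Denominator = 127.31 + 0.92 = 128.23 million.
Broad rate = 14.16 / 128.23 = 11.04%.
Headline unemployment rate = 7.85 / 127.31 = 6.17%.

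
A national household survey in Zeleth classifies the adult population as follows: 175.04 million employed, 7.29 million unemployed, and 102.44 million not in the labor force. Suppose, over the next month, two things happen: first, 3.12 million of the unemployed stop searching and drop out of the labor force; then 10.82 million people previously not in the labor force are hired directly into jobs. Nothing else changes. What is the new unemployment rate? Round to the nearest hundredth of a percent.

New unemployment rate ≈ 2.19%.

Initially, labor force = 175.04 + 7.29 = 182.33 million, so u = 7.29/182.33 = 4.00%.
After the first change, unemployed and labor force both fall by 3.12 → E = 175.04, U = 4.17, labor force = 179.21 million.
After the second change, employed and labor force both rise by 10.82; unemployed unchanged → E = 185.86, U = 4.17, labor force = 190.03 million.
New unemployment rate = 4.17 / 190.03 = 2.19%.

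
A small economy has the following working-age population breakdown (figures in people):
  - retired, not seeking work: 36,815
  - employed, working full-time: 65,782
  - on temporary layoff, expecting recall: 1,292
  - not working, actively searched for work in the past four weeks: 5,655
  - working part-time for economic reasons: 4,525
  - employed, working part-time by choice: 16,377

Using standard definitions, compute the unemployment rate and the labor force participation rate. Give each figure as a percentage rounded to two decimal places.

Employed = 65,782 + 4,525 + 16,377 = 86,684 (anyone who worked, including part-time for economic reasons, counts as employed).
Unemployed = 1,292 + 5,655 = 6,947 (jobless and actively searching, or on temporary layoff).
Labor force = 86,684 + 6,947 = 93,631.
Not in labor force = 36,815 (those not working and not actively searching are outside the labor force).
Civilian working-age population = 93,631 + 36,815 = 130,446.
Unemployment rate = 6,947 / 93,631 = 7.42%.
Labor force participation rate = 93,631 / 130,446 = 71.78%.

Unemployment rate ≈ 7.42%; labor force participation rate ≈ 71.78%.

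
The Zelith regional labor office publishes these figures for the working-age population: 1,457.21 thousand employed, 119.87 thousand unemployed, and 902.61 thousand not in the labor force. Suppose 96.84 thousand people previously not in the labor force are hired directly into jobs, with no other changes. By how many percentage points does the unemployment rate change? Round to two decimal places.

Initially, labor force = 1,457.21 + 119.87 = 1,577.08 thousand, so u = 119.87/1,577.08 = 7.60%.
After the change, employed and labor force both rise by 96.84; unemployed unchanged → E = 1,554.05, U = 119.87, labor force = 1,673.92 thousand.
New unemployment rate = 119.87 / 1,673.92 = 7.16%.
Change = 7.16% − 7.60% = −0.44 percentage points.

The unemployment rate changes by −0.44 percentage points.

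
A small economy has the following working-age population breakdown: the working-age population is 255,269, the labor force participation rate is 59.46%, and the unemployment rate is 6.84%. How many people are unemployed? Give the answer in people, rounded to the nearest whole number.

Labor force = 0.5946 × 255,269 = 151,783.
Unemployed = 0.0684 × 151,783 ≈ 10,382.

About 10,382 are unemployed.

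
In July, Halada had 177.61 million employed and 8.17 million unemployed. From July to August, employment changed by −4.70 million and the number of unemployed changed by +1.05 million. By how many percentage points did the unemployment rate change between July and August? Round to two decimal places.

July: labor force = 177.61 + 8.17 = 185.78; u = 8.17/185.78 = 4.40%.
August: labor force = 172.91 + 9.22 = 182.13; u = 9.22/182.13 = 5.06%.
Change = 5.06% − 4.40% = +0.66 pp.

The unemployment rate changed by +0.66 percentage points.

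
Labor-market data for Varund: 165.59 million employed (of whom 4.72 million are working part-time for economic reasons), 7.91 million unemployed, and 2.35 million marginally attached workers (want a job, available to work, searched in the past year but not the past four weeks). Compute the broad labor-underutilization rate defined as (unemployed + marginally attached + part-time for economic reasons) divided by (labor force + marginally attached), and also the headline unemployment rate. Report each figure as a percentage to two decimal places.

Labor force = 165.59 + 7.91 = 173.50 million.
Numerator = 7.91 + 2.35 + 4.72 = 14.98 million.
Denominator = 173.50 + 2.35 = 175.85 million.
Broad rate = 14.98 / 175.85 = 8.52%.
Headline unemployment rate = 7.91 / 173.50 = 4.56%.

Broad underutilization rate ≈ 8.52%; headline unemployment rate ≈ 4.56%.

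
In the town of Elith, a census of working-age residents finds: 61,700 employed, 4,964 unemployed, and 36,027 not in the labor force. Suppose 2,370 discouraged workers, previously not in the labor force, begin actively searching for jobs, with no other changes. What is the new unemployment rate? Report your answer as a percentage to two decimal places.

New unemployment rate ≈ 10.62%.

Initially, labor force = 61,700 + 4,964 = 66,664, so u = 4,964/66,664 = 7.45%.
After the change, unemployed and labor force both rise by 2,370 → E = 61,700, U = 7,334, labor force = 69,034.
New unemployment rate = 7,334 / 69,034 = 10.62%.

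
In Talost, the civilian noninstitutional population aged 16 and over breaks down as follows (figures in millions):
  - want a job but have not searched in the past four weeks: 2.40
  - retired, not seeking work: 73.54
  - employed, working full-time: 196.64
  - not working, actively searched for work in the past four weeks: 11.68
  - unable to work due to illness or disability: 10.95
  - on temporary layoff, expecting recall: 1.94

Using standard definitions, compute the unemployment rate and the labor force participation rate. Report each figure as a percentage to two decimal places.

Unemployment rate ≈ 6.48%; labor force participation rate ≈ 70.76%.

Employed = 196.64 million.
Unemployed = 11.68 + 1.94 = 13.62 million (jobless and actively searching, or on temporary layoff).
Labor force = 196.64 + 13.62 = 210.26 million.
Not in labor force = 2.40 + 73.54 + 10.95 = 86.89 million (those not working and not actively searching are outside the labor force — including those who want a job but have given up searching).
Civilian working-age population = 210.26 + 86.89 = 297.15 million.
Unemployment rate = 13.62 / 210.26 = 6.48%.
Labor force participation rate = 210.26 / 297.15 = 70.76%.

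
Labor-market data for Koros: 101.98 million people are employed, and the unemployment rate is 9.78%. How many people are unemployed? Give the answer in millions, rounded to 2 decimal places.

Let U be the number unemployed. The labor force is E + U, and U/(E+U) = 0.0978.
So U = 0.0978 × 101.98 / (1 − 0.0978) = 9.9736 / 0.9022 ≈ 11.05 million.

About 11.05 million are unemployed.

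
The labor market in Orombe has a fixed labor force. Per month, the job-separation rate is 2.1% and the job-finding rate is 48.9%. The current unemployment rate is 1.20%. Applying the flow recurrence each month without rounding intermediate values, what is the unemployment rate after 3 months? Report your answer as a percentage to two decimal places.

Unemployment rate after three months ≈ 3.77%.

With a fixed labor force, u_{t+1} = u_t + s·(1−u_t) − f·u_t = u_t·(1−s−f) + s.
Here 1−s−f = 0.490 and s = 0.021.
u_1 = 0.012000 × 0.490 + 0.021 = 0.026880.
u_2 = 0.026880 × 0.490 + 0.021 = 0.034171.
u_3 = 0.034171 × 0.490 + 0.021 = 0.037744.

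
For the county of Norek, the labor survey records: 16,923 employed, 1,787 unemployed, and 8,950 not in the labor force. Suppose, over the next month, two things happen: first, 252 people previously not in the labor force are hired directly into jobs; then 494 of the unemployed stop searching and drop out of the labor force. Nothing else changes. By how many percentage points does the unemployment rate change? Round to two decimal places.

Initially, labor force = 16,923 + 1,787 = 18,710, so u = 1,787/18,710 = 9.55%.
After the first change, employed and labor force both rise by 252; unemployed unchanged → E = 17,175, U = 1,787, labor force = 18,962.
After the second change, unemployed and labor force both fall by 494 → E = 17,175, U = 1,293, labor force = 18,468.
New unemployment rate = 1,293 / 18,468 = 7.00%.
Change = 7.00% − 9.55% = −2.55 percentage points.

The unemployment rate changes by −2.55 percentage points.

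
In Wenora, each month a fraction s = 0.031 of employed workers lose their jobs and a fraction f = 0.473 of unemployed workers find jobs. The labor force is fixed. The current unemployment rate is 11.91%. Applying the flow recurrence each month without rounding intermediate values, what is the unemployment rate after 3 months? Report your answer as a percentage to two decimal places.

Unemployment rate after three months ≈ 6.85%.

With a fixed labor force, u_{t+1} = u_t + s·(1−u_t) − f·u_t = u_t·(1−s−f) + s.
Here 1−s−f = 0.496 and s = 0.031.
u_1 = 0.119100 × 0.496 + 0.031 = 0.090074.
u_2 = 0.090074 × 0.496 + 0.031 = 0.075677.
u_3 = 0.075677 × 0.496 + 0.031 = 0.068536.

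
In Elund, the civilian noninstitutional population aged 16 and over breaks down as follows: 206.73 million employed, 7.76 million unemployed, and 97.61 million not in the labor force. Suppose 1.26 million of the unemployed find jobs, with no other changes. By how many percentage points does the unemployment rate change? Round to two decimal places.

Initially, labor force = 206.73 + 7.76 = 214.49 million, so u = 7.76/214.49 = 3.62%.
After the change, unemployed falls and employed rises by 1.26; labor force unchanged → E = 207.99, U = 6.50, labor force = 214.49 million.
New unemployment rate = 6.50 / 214.49 = 3.03%.
Change = 3.03% − 3.62% = −0.59 percentage points.

The unemployment rate changes by −0.59 percentage points.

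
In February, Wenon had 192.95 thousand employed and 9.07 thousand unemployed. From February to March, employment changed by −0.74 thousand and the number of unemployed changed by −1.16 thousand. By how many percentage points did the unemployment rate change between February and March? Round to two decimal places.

February: labor force = 192.95 + 9.07 = 202.02; u = 9.07/202.02 = 4.49%.
March: labor force = 192.21 + 7.91 = 200.12; u = 7.91/200.12 = 3.95%.
Change = 3.95% − 4.49% = −0.54 pp.

The unemployment rate changed by −0.54 percentage points.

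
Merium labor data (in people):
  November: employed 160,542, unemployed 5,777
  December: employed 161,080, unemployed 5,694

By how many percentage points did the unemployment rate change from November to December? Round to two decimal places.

November: labor force = 160,542 + 5,777 = 166,319; u = 5,777/166,319 = 3.47%.
December: labor force = 161,080 + 5,694 = 166,774; u = 5,694/166,774 = 3.41%.
Change = 3.41% − 3.47% = −0.06 pp.

The unemployment rate changed by −0.06 percentage points.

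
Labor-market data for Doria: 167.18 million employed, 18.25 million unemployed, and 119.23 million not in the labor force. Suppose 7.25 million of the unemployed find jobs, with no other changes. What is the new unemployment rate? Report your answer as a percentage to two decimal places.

New unemployment rate ≈ 5.93%.

Initially, labor force = 167.18 + 18.25 = 185.43 million, so u = 18.25/185.43 = 9.84%.
After the change, unemployed falls and employed rises by 7.25; labor force unchanged → E = 174.43, U = 11.00, labor force = 185.43 million.
New unemployment rate = 11.00 / 185.43 = 5.93%.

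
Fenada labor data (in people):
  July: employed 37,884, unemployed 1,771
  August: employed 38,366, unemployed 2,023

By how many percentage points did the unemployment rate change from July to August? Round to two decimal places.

The unemployment rate changed by +0.54 percentage points.

July: labor force = 37,884 + 1,771 = 39,655; u = 1,771/39,655 = 4.47%.
August: labor force = 38,366 + 2,023 = 40,389; u = 2,023/40,389 = 5.01%.
Change = 5.01% − 4.47% = +0.54 pp.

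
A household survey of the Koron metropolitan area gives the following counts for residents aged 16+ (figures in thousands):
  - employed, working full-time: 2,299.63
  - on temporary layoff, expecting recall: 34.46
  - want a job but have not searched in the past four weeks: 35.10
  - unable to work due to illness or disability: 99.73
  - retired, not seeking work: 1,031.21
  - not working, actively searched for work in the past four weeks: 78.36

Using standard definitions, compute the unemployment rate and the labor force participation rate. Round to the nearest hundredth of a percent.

Employed = 2,299.63 thousand.
Unemployed = 34.46 + 78.36 = 112.82 thousand (jobless and actively searching, or on temporary layoff).
Labor force = 2,299.63 + 112.82 = 2,412.45 thousand.
Not in labor force = 35.10 + 99.73 + 1,031.21 = 1,166.04 thousand (those not working and not actively searching are outside the labor force — including those who want a job but have given up searching).
Civilian working-age population = 2,412.45 + 1,166.04 = 3,578.49 thousand.
Unemployment rate = 112.82 / 2,412.45 = 4.68%.
Labor force participation rate = 2,412.45 / 3,578.49 = 67.42%.

Unemployment rate ≈ 4.68%; labor force participation rate ≈ 67.42%.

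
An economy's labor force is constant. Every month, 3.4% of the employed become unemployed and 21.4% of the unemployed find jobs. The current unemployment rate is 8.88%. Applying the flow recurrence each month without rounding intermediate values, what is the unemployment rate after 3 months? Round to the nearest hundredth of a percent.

Unemployment rate after three months ≈ 11.66%.

With a fixed labor force, u_{t+1} = u_t + s·(1−u_t) − f·u_t = u_t·(1−s−f) + s.
Here 1−s−f = 0.752 and s = 0.034.
u_1 = 0.088800 × 0.752 + 0.034 = 0.100778.
u_2 = 0.100778 × 0.752 + 0.034 = 0.109785.
u_3 = 0.109785 × 0.752 + 0.034 = 0.116558.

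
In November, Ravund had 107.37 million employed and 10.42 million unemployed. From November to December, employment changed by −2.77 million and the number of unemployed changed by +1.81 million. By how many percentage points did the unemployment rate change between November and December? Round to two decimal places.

November: labor force = 107.37 + 10.42 = 117.79; u = 10.42/117.79 = 8.85%.
December: labor force = 104.60 + 12.23 = 116.83; u = 12.23/116.83 = 10.47%.
Change = 10.47% − 8.85% = +1.62 pp.

The unemployment rate changed by +1.62 percentage points.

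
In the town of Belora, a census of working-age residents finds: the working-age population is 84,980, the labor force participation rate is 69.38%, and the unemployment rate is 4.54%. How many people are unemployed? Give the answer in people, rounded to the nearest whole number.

Labor force = 0.6938 × 84,980 = 58,959.
Unemployed = 0.0454 × 58,959 ≈ 2,677.

About 2,677 are unemployed.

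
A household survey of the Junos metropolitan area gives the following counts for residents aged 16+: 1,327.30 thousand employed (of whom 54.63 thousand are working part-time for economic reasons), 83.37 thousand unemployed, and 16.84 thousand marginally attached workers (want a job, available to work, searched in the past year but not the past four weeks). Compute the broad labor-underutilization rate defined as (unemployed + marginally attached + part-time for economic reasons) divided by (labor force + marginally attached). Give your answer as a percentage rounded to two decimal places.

Labor force = 1,327.30 + 83.37 = 1,410.67 thousand.
Numerator = 83.37 + 16.84 + 54.63 = 154.84 thousand.
Denominator = 1,410.67 + 16.84 = 1,427.51 thousand.
Broad rate = 154.84 / 1,427.51 = 10.85%.

Broad underutilization rate ≈ 10.85%.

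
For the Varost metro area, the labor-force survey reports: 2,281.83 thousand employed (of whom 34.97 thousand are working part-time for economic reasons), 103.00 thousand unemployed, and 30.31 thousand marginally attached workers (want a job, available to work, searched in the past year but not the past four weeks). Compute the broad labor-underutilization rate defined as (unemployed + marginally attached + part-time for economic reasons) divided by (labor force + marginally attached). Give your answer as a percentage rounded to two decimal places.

Labor force = 2,281.83 + 103.00 = 2,384.83 thousand.
Numerator = 103.00 + 30.31 + 34.97 = 168.28 thousand.
Denominator = 2,384.83 + 30.31 = 2,415.14 thousand.
Broad rate = 168.28 / 2,415.14 = 6.97%.

Broad underutilization rate ≈ 6.97%.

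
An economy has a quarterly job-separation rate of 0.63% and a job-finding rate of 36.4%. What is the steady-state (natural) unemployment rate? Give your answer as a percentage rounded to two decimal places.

Steady-state unemployment rate ≈ 1.70%.

At steady state the flows balance: s·E = f·U, so U/(E+U) = s/(s+f).
u* = 0.63 / (0.63 + 36.4) = 0.63 / 37.03 = 1.70%.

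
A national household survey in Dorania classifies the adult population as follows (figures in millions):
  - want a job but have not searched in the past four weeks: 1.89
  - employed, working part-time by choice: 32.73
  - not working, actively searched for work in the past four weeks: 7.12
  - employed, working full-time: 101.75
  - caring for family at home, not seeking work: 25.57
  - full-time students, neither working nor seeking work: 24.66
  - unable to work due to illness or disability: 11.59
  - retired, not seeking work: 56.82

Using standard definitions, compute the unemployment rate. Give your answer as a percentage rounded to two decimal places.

Unemployment rate ≈ 5.03%.

Employed = 32.73 + 101.75 = 134.48 million.
Unemployed = 7.12 million.
Labor force = 134.48 + 7.12 = 141.60 million.
Unemployment rate = 7.12 / 141.60 = 5.03%.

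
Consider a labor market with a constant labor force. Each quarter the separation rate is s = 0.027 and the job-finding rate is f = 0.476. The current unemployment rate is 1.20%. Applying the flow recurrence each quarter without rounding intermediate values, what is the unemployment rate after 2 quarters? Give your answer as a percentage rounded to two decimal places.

With a fixed labor force, u_{t+1} = u_t + s·(1−u_t) − f·u_t = u_t·(1−s−f) + s.
Here 1−s−f = 0.497 and s = 0.027.
u_1 = 0.012000 × 0.497 + 0.027 = 0.032964.
u_2 = 0.032964 × 0.497 + 0.027 = 0.043383.

Unemployment rate after two quarters ≈ 4.34%.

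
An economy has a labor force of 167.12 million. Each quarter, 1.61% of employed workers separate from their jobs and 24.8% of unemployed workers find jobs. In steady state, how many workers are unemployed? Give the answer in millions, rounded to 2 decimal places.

Steady-state unemployment rate u* = s/(s+f) = 1.61/(1.61+24.8) = 0.060962.
Unemployed = u* × labor force = 0.060962 × 167.12 ≈ 10.19 million.

About 10.19 million are unemployed in steady state.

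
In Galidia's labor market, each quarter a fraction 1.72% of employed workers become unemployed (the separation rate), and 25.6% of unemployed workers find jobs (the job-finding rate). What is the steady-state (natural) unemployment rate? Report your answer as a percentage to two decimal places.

At steady state the flows balance: s·E = f·U, so U/(E+U) = s/(s+f).
u* = 1.72 / (1.72 + 25.6) = 1.72 / 27.32 = 6.30%.

Steady-state unemployment rate ≈ 6.30%.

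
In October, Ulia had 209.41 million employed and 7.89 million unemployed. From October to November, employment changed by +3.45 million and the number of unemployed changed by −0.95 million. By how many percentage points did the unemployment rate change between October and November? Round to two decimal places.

October: labor force = 209.41 + 7.89 = 217.30; u = 7.89/217.30 = 3.63%.
November: labor force = 212.86 + 6.94 = 219.80; u = 6.94/219.80 = 3.16%.
Change = 3.16% − 3.63% = −0.47 pp.

The unemployment rate changed by −0.47 percentage points.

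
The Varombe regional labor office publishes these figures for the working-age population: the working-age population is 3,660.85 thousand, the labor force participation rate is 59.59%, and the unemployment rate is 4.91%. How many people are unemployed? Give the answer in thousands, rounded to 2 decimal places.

About 107.11 thousand are unemployed.

Labor force = 0.5959 × 3,660.85 = 2,181.50 thousand.
Unemployed = 0.0491 × 2,181.50 ≈ 107.11 thousand.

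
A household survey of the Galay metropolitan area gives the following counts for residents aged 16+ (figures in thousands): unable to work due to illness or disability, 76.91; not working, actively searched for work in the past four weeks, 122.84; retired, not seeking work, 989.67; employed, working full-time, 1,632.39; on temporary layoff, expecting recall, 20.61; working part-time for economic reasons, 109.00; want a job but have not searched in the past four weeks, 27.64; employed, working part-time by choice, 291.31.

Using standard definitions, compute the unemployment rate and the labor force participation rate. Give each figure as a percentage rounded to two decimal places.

Unemployment rate ≈ 6.59%; labor force participation rate ≈ 66.54%.

Employed = 1,632.39 + 109.00 + 291.31 = 2,032.70 thousand (anyone who worked, including part-time for economic reasons, counts as employed).
Unemployed = 122.84 + 20.61 = 143.45 thousand (jobless and actively searching, or on temporary layoff).
Labor force = 2,032.70 + 143.45 = 2,176.15 thousand.
Not in labor force = 76.91 + 989.67 + 27.64 = 1,094.22 thousand (those not working and not actively searching are outside the labor force — including those who want a job but have given up searching).
Civilian working-age population = 2,176.15 + 1,094.22 = 3,270.37 thousand.
Unemployment rate = 143.45 / 2,176.15 = 6.59%.
Labor force participation rate = 2,176.15 / 3,270.37 = 66.54%.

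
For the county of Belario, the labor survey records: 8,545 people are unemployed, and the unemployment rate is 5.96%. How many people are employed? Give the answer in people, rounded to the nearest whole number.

Labor force = U / u = 8,545 / 0.0596 ≈ 143,372.
Employed = labor force − unemployed = 143,372 − 8,545 = 134,827.

About 134,827 are employed.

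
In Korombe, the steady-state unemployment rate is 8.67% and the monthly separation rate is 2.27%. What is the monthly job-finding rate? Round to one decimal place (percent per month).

From u* = s/(s+f): f = s·(1−u)/u.
f = 2.27 × (1 − 0.0867) / 0.0867 = 2.0732 / 0.0867 ≈ 23.9% per month.

Job-finding rate ≈ 23.9% per month.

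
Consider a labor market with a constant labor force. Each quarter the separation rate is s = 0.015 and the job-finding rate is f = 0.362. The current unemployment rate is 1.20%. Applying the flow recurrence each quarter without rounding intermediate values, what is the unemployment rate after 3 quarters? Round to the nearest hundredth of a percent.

Unemployment rate after three quarters ≈ 3.31%.

With a fixed labor force, u_{t+1} = u_t + s·(1−u_t) − f·u_t = u_t·(1−s−f) + s.
Here 1−s−f = 0.623 and s = 0.015.
u_1 = 0.012000 × 0.623 + 0.015 = 0.022476.
u_2 = 0.022476 × 0.623 + 0.015 = 0.029003.
u_3 = 0.029003 × 0.623 + 0.015 = 0.033069.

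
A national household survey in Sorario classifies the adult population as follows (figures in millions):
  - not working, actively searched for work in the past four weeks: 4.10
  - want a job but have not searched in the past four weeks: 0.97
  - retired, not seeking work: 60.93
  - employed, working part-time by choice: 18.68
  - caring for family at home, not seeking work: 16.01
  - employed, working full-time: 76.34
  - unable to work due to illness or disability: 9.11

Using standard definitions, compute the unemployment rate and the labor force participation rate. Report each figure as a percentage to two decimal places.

Employed = 18.68 + 76.34 = 95.02 million.
Unemployed = 4.10 million.
Labor force = 95.02 + 4.10 = 99.12 million.
Not in labor force = 0.97 + 60.93 + 16.01 + 9.11 = 87.02 million (those not working and not actively searching are outside the labor force — including those who want a job but have given up searching).
Civilian working-age population = 99.12 + 87.02 = 186.14 million.
Unemployment rate = 4.10 / 99.12 = 4.14%.
Labor force participation rate = 99.12 / 186.14 = 53.25%.

Unemployment rate ≈ 4.14%; labor force participation rate ≈ 53.25%.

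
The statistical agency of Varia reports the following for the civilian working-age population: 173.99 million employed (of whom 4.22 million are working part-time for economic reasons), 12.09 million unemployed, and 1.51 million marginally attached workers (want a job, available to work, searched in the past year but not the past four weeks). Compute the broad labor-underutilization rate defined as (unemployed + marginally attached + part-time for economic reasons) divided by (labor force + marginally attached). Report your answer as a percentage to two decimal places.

Labor force = 173.99 + 12.09 = 186.08 million.
Numerator = 12.09 + 1.51 + 4.22 = 17.82 million.
Denominator = 186.08 + 1.51 = 187.59 million.
Broad rate = 17.82 / 187.59 = 9.50%.

Broad underutilization rate ≈ 9.50%.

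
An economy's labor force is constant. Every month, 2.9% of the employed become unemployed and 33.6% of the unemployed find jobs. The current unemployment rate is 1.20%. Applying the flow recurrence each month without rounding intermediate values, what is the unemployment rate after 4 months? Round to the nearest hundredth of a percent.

With a fixed labor force, u_{t+1} = u_t + s·(1−u_t) − f·u_t = u_t·(1−s−f) + s.
Here 1−s−f = 0.635 and s = 0.029.
u_1 = 0.012000 × 0.635 + 0.029 = 0.036620.
u_2 = 0.036620 × 0.635 + 0.029 = 0.052254.
u_3 = 0.052254 × 0.635 + 0.029 = 0.062181.
u_4 = 0.062181 × 0.635 + 0.029 = 0.068485.

Unemployment rate after four months ≈ 6.85%.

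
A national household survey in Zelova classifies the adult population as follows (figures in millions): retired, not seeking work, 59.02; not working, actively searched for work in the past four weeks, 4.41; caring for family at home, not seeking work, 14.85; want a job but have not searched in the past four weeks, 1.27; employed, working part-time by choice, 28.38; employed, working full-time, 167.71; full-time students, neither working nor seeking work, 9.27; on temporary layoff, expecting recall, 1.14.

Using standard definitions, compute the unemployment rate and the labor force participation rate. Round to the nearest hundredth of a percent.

Employed = 28.38 + 167.71 = 196.09 million.
Unemployed = 4.41 + 1.14 = 5.55 million (jobless and actively searching, or on temporary layoff).
Labor force = 196.09 + 5.55 = 201.64 million.
Not in labor force = 59.02 + 14.85 + 1.27 + 9.27 = 84.41 million (those not working and not actively searching are outside the labor force — including those who want a job but have given up searching).
Civilian working-age population = 201.64 + 84.41 = 286.05 million.
Unemployment rate = 5.55 / 201.64 = 2.75%.
Labor force participation rate = 201.64 / 286.05 = 70.49%.

Unemployment rate ≈ 2.75%; labor force participation rate ≈ 70.49%.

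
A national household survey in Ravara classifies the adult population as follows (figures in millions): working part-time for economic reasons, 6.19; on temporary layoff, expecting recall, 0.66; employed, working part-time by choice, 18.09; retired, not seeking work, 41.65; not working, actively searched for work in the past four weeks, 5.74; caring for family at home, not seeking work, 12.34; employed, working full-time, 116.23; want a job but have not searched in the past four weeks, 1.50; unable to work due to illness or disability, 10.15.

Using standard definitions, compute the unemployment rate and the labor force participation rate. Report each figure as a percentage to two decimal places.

Employed = 6.19 + 18.09 + 116.23 = 140.51 million (anyone who worked, including part-time for economic reasons, counts as employed).
Unemployed = 0.66 + 5.74 = 6.40 million (jobless and actively searching, or on temporary layoff).
Labor force = 140.51 + 6.40 = 146.91 million.
Not in labor force = 41.65 + 12.34 + 1.50 + 10.15 = 65.64 million (those not working and not actively searching are outside the labor force — including those who want a job but have given up searching).
Civilian working-age population = 146.91 + 65.64 = 212.55 million.
Unemployment rate = 6.40 / 146.91 = 4.36%.
Labor force participation rate = 146.91 / 212.55 = 69.12%.

Unemployment rate ≈ 4.36%; labor force participation rate ≈ 69.12%.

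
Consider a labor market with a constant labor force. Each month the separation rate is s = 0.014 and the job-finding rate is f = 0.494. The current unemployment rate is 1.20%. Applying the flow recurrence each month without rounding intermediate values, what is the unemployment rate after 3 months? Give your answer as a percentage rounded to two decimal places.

With a fixed labor force, u_{t+1} = u_t + s·(1−u_t) − f·u_t = u_t·(1−s−f) + s.
Here 1−s−f = 0.492 and s = 0.014.
u_1 = 0.012000 × 0.492 + 0.014 = 0.019904.
u_2 = 0.019904 × 0.492 + 0.014 = 0.023793.
u_3 = 0.023793 × 0.492 + 0.014 = 0.025706.

Unemployment rate after three months ≈ 2.57%.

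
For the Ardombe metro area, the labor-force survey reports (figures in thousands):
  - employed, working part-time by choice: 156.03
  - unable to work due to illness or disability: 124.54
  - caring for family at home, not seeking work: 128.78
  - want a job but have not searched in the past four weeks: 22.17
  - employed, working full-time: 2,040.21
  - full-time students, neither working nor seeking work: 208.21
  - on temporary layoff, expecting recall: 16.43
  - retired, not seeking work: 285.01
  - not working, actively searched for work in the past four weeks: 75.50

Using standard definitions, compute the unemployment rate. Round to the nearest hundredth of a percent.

Employed = 156.03 + 2,040.21 = 2,196.24 thousand.
Unemployed = 16.43 + 75.50 = 91.93 thousand (jobless and actively searching, or on temporary layoff).
Labor force = 2,196.24 + 91.93 = 2,288.17 thousand.
Unemployment rate = 91.93 / 2,288.17 = 4.02%.

Unemployment rate ≈ 4.02%.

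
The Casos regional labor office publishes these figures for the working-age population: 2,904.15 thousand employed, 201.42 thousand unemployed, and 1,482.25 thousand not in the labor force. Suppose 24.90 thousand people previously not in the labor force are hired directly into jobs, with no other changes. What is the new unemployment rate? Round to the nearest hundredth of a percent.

New unemployment rate ≈ 6.43%.

Initially, labor force = 2,904.15 + 201.42 = 3,105.57 thousand, so u = 201.42/3,105.57 = 6.49%.
After the change, employed and labor force both rise by 24.90; unemployed unchanged → E = 2,929.05, U = 201.42, labor force = 3,130.47 thousand.
New unemployment rate = 201.42 / 3,130.47 = 6.43%.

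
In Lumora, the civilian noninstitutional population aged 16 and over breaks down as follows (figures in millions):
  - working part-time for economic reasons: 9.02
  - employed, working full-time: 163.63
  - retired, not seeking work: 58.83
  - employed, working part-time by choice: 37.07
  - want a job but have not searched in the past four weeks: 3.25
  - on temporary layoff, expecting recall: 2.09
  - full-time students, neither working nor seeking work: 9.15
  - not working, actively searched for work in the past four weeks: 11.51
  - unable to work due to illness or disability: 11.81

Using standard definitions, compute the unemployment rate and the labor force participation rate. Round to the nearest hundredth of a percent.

Unemployment rate ≈ 6.09%; labor force participation rate ≈ 72.89%.

Employed = 9.02 + 163.63 + 37.07 = 209.72 million (anyone who worked, including part-time for economic reasons, counts as employed).
Unemployed = 2.09 + 11.51 = 13.60 million (jobless and actively searching, or on temporary layoff).
Labor force = 209.72 + 13.60 = 223.32 million.
Not in labor force = 58.83 + 3.25 + 9.15 + 11.81 = 83.04 million (those not working and not actively searching are outside the labor force — including those who want a job but have given up searching).
Civilian working-age population = 223.32 + 83.04 = 306.36 million.
Unemployment rate = 13.60 / 223.32 = 6.09%.
Labor force participation rate = 223.32 / 306.36 = 72.89%.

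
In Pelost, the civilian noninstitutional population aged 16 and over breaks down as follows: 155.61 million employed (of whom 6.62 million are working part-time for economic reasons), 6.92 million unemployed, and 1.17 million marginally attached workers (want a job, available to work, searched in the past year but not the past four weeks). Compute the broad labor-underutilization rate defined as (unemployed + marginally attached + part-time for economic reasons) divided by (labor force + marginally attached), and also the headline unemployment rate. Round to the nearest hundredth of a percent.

Labor force = 155.61 + 6.92 = 162.53 million.
Numerator = 6.92 + 1.17 + 6.62 = 14.71 million.
Denominator = 162.53 + 1.17 = 163.70 million.
Broad rate = 14.71 / 163.70 = 8.99%.
Headline unemployment rate = 6.92 / 162.53 = 4.26%.

Broad underutilization rate ≈ 8.99%; headline unemployment rate ≈ 4.26%.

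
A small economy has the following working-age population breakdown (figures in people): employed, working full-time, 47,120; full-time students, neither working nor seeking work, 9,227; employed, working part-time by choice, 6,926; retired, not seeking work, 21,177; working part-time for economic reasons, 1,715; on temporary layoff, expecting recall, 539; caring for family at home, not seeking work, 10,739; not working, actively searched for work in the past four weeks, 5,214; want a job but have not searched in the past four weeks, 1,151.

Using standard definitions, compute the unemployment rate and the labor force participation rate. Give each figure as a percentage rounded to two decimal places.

Unemployment rate ≈ 9.35%; labor force participation rate ≈ 59.26%.

Employed = 47,120 + 6,926 + 1,715 = 55,761 (anyone who worked, including part-time for economic reasons, counts as employed).
Unemployed = 539 + 5,214 = 5,753 (jobless and actively searching, or on temporary layoff).
Labor force = 55,761 + 5,753 = 61,514.
Not in labor force = 9,227 + 21,177 + 10,739 + 1,151 = 42,294 (those not working and not actively searching are outside the labor force — including those who want a job but have given up searching).
Civilian working-age population = 61,514 + 42,294 = 103,808.
Unemployment rate = 5,753 / 61,514 = 9.35%.
Labor force participation rate = 61,514 / 103,808 = 59.26%.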